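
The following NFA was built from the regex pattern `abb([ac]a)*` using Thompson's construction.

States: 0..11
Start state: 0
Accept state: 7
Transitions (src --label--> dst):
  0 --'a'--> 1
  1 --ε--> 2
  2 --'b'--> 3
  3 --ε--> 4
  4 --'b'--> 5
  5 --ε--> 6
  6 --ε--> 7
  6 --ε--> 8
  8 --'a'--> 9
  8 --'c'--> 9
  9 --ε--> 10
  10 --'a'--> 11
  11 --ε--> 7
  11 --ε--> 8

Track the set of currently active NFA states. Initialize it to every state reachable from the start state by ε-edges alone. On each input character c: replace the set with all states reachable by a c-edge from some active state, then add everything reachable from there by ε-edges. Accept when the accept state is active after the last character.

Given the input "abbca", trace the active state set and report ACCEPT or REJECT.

S₀ = ε-closure({0}) = {0}
'a' @ 1: {1,2}
'b' @ 2: {3,4}
'b' @ 3: {5,6,7,8}  ✓accept
'c' @ 4: {9,10}
'a' @ 5: {7,8,11}  ✓accept
final: {7,8,11}; accept 7 in set

Answer: ACCEPT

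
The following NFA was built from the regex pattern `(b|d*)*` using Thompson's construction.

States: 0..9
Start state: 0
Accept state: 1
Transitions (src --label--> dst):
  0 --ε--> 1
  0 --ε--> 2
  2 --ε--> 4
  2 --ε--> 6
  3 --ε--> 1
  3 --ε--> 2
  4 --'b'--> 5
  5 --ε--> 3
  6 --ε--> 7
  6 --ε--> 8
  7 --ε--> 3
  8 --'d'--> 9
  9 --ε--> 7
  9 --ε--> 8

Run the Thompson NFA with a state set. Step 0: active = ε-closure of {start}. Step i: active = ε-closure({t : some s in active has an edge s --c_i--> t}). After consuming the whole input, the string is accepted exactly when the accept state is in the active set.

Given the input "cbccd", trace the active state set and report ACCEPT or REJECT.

initial (ε-close {0}): {0,1,2,3,4,6,7,8}
'c' @ 1: {}  — dead — no transitions
rest 'bccd' ignored (set empty)
after full input: {}  (accept=1 not in)

Answer: REJECT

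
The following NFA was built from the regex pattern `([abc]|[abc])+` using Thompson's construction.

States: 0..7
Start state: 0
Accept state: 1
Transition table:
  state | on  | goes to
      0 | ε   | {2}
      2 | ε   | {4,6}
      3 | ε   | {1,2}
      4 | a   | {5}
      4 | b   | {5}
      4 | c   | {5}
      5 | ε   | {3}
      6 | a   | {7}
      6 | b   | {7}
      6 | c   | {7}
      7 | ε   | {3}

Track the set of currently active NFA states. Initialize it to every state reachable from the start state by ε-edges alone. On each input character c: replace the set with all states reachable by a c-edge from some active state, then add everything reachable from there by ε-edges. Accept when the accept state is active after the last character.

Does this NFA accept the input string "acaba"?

S₀ = ε-closure({0}) = {0,2,4,6}
'a' @ 1: {1,2,3,4,5,6,7}  [accepting]
'c' @ 2: {1,2,3,4,5,6,7}  [accepting]
'a' @ 3: {1,2,3,4,5,6,7}  [accepting]
'b' @ 4: {1,2,3,4,5,6,7}  [accepting]
'a' @ 5: {1,2,3,4,5,6,7}  [accepting]
after full input: {1,2,3,4,5,6,7}  (accept=1 in)

Answer: ACCEPT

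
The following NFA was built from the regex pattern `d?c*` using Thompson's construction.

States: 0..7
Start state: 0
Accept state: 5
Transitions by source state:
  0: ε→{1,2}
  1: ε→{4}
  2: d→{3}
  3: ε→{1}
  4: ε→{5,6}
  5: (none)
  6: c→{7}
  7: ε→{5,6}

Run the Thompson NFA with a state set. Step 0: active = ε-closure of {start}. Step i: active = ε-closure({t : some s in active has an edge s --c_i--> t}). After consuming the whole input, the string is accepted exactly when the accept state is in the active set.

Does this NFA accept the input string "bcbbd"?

initial (ε-close {0}): {0,1,2,4,5,6}
'b' @ 1: {}  — no active states
rest 'cbbd' ignored (set empty)
after full input: {}  (accept=5 not in)

Answer: REJECT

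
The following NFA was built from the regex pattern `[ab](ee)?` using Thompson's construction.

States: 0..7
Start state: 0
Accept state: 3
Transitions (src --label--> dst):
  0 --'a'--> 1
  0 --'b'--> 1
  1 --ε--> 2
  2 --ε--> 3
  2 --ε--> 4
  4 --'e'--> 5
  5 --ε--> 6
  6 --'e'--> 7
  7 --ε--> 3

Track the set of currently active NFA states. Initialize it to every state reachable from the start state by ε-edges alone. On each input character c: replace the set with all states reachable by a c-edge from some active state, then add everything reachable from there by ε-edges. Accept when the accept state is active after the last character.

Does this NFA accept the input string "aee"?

initial (ε-close {0}): {0}
'a' @ 1: {1,2,3,4}  (accept∈set)
'e' @ 2: {5,6}
'e' @ 3: {3,7}  (accept∈set)
final: {3,7}; accept 3 in set

Answer: ACCEPT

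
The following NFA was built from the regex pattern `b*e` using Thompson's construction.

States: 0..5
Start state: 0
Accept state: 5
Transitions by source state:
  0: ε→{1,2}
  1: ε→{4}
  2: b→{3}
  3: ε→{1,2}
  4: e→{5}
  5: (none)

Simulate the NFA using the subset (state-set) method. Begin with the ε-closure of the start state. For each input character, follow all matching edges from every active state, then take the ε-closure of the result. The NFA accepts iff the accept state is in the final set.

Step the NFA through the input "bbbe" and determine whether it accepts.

Answer: ACCEPT

Derivation:
initial (ε-close {0}): {0,1,2,4}
'b' @ 1: {1,2,3,4}
'b' @ 2: {1,2,3,4}
'b' @ 3: {1,2,3,4}
'e' @ 4: {5}  ✓accept
final: {5}; accept 5 in set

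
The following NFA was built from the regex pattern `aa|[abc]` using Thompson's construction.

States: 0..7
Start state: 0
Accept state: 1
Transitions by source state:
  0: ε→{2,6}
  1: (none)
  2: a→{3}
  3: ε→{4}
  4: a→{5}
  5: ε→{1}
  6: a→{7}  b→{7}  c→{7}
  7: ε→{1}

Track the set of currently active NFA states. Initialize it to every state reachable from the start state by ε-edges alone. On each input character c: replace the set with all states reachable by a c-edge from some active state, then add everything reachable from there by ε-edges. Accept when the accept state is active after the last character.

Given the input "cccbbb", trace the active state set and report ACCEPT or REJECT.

Answer: REJECT

Steps:
start: ε-closure({0}) = {0,2,6}
'c' @ 1: {1,7}  ✓accept
'c' @ 2: {}  — dead — no transitions
rest 'cbbb' ignored (set empty)
after full input: {}  (accept=1 not in)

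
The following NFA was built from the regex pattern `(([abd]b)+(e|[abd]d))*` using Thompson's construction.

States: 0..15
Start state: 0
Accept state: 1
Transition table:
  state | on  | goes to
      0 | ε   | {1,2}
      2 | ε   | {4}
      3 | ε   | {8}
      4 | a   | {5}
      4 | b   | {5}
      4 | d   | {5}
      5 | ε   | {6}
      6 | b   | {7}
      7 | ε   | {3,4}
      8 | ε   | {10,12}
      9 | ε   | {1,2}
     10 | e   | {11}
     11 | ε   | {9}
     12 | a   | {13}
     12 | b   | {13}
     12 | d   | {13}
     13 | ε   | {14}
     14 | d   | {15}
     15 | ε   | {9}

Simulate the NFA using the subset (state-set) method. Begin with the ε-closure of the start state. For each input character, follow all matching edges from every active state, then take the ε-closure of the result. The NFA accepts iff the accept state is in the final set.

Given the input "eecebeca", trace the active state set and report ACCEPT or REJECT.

Answer: REJECT

Derivation:
start: ε-closure({0}) = {0,1,2,4}
'e' @ 1: {}  — dead — no transitions
rest 'ecebeca' ignored (set empty)
end set {} — state 1 not in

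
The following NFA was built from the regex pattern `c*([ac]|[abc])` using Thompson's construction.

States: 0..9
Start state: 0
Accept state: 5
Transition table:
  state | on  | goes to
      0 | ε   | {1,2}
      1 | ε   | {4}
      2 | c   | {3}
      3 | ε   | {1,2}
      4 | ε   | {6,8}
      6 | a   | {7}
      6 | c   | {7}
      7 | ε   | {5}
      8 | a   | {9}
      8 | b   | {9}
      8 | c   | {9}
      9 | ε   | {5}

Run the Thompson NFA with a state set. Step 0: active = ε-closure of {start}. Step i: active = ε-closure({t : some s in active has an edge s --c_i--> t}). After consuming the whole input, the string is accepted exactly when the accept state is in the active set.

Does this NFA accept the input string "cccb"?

Answer: ACCEPT

Steps:
start: ε-closure({0}) = {0,1,2,4,6,8}
'c' @ 1: {1,2,3,4,5,6,7,8,9}  ✓accept
'c' @ 2: {1,2,3,4,5,6,7,8,9}  ✓accept
'c' @ 3: {1,2,3,4,5,6,7,8,9}  ✓accept
'b' @ 4: {5,9}  ✓accept
after full input: {5,9}  (accept=5 in)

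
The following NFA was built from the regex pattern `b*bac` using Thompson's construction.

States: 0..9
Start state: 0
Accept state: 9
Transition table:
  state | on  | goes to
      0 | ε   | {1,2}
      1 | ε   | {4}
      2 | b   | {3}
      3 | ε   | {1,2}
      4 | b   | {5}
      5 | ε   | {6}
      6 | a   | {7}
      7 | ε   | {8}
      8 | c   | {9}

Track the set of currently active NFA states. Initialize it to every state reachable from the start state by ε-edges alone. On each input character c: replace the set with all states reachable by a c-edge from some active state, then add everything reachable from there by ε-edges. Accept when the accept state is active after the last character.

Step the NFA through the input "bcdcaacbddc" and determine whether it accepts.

initial (ε-close {0}): {0,1,2,4}
'b' @ 1: {1,2,3,4,5,6}
'c' @ 2: {}  — state set empty
rest 'dcaacbddc' ignored (set empty)
final: {}; accept 9 not in set

Answer: REJECT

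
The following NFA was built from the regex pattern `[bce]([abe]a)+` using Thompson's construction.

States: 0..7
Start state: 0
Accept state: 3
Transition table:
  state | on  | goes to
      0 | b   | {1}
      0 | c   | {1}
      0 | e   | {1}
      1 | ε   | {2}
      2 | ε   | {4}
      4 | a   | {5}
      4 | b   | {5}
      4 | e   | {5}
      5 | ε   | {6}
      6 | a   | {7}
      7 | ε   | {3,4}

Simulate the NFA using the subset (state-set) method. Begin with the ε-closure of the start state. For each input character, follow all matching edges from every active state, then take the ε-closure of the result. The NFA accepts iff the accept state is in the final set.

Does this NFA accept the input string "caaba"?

Answer: ACCEPT

Steps:
S₀ = ε-closure({0}) = {0}
'c' @ 1: {1,2,4}
'a' @ 2: {5,6}
'a' @ 3: {3,4,7}  (accept∈set)
'b' @ 4: {5,6}
'a' @ 5: {3,4,7}  (accept∈set)
end set {3,4,7} — state 3 in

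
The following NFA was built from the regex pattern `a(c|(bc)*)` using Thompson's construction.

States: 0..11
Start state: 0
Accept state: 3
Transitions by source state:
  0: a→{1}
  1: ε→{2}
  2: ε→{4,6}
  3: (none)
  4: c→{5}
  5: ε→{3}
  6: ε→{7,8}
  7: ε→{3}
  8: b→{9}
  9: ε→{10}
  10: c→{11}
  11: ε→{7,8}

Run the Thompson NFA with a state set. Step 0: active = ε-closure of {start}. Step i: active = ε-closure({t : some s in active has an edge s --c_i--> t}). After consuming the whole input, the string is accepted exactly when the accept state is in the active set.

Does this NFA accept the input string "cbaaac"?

S₀ = ε-closure({0}) = {0}
'c' @ 1: {}  — dead — no transitions
rest 'baaac' ignored (set empty)
end set {} — state 3 not in

Answer: REJECT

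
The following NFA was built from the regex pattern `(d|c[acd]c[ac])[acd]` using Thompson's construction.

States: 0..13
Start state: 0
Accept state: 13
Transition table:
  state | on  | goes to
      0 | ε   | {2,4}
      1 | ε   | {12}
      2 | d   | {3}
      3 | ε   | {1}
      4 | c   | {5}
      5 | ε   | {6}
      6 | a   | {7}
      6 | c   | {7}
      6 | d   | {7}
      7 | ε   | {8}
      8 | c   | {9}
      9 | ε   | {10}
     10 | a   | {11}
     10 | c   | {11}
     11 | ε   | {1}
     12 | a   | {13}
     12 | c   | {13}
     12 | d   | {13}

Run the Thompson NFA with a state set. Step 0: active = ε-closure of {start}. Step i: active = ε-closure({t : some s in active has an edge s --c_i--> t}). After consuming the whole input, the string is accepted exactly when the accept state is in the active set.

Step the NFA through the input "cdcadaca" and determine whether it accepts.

Answer: REJECT

Trace:
S₀ = ε-closure({0}) = {0,2,4}
'c' @ 1: {5,6}
'd' @ 2: {7,8}
'c' @ 3: {9,10}
'a' @ 4: {1,11,12}
'd' @ 5: {13}  ✓accept
'a' @ 6: {}  — dead — no transitions
rest 'ca' ignored (set empty)
after full input: {}  (accept=13 not in)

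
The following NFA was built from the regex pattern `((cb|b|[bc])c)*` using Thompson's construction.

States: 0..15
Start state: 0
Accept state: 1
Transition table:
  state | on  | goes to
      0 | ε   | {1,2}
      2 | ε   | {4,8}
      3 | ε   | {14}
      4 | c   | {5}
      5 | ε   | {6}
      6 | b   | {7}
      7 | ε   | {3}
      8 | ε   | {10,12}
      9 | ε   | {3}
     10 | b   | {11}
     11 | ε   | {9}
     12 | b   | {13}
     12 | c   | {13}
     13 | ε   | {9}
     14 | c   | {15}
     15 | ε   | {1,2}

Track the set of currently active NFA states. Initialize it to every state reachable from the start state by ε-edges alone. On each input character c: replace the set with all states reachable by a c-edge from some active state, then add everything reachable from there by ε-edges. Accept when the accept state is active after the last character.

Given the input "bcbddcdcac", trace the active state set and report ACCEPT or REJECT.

Answer: REJECT

Trace:
S₀ = ε-closure({0}) = {0,1,2,4,8,10,12}
'b' @ 1: {3,9,11,13,14}
'c' @ 2: {1,2,4,8,10,12,15}  [accepting]
'b' @ 3: {3,9,11,13,14}
'd' @ 4: {}  — no active states
rest 'dcdcac' ignored (set empty)
after full input: {}  (accept=1 not in)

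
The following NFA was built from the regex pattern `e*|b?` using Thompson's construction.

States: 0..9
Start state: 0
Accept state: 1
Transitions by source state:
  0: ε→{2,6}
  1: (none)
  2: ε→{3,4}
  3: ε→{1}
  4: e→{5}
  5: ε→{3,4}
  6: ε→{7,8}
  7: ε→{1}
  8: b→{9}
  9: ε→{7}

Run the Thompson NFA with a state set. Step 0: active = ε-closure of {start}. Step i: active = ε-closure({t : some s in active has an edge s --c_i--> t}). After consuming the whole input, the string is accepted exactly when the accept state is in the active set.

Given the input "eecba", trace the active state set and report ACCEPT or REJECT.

start: ε-closure({0}) = {0,1,2,3,4,6,7,8}
'e' @ 1: {1,3,4,5}  (accept∈set)
'e' @ 2: {1,3,4,5}  (accept∈set)
'c' @ 3: {}  — dead — no transitions
rest 'ba' ignored (set empty)
end set {} — state 1 not in

Answer: REJECT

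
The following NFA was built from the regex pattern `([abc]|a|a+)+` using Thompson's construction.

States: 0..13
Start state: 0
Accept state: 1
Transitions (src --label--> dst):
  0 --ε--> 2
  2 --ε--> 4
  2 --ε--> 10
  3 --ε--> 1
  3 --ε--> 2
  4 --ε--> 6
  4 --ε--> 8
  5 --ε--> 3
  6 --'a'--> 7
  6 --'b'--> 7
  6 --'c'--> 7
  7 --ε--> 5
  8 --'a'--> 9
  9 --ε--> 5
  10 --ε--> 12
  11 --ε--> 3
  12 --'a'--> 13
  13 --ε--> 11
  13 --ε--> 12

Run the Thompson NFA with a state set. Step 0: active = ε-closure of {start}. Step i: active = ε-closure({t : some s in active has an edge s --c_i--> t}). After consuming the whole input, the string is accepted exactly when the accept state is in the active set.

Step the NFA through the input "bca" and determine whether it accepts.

Answer: ACCEPT

Derivation:
S₀ = ε-closure({0}) = {0,2,4,6,8,10,12}
'b' @ 1: {1,2,3,4,5,6,7,8,10,12}  (accept∈set)
'c' @ 2: {1,2,3,4,5,6,7,8,10,12}  (accept∈set)
'a' @ 3: {1,2,3,4,5,6,7,8,9,10,11,12,13}  (accept∈set)
after full input: {1,2,3,4,5,6,7,8,9,10,11,12,13}  (accept=1 in)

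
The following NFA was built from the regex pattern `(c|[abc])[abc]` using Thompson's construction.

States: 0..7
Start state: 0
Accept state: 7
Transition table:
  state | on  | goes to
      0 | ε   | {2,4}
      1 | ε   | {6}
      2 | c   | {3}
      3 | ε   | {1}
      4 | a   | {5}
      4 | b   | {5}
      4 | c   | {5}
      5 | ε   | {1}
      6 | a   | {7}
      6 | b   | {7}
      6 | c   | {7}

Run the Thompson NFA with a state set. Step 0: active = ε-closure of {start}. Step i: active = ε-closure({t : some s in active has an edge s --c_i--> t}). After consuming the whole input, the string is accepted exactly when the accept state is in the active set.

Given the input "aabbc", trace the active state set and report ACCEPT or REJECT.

S₀ = ε-closure({0}) = {0,2,4}
'a' @ 1: {1,5,6}
'a' @ 2: {7}  (accept∈set)
'b' @ 3: {}  — state set empty
rest 'bc' ignored (set empty)
after full input: {}  (accept=7 not in)

Answer: REJECT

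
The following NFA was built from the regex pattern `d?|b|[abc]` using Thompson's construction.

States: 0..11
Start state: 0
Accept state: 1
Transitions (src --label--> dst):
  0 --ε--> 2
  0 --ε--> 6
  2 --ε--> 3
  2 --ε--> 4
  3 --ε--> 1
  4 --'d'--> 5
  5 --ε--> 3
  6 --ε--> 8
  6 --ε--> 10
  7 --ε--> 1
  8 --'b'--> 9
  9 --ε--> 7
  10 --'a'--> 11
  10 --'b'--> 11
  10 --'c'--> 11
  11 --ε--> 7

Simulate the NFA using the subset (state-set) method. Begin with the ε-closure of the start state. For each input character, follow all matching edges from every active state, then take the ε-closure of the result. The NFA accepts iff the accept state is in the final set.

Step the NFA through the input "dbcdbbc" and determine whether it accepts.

Answer: REJECT

Derivation:
S₀ = ε-closure({0}) = {0,1,2,3,4,6,8,10}
'd' @ 1: {1,3,5}  (accept∈set)
'b' @ 2: {}  — dead — no transitions
rest 'cdbbc' ignored (set empty)
final: {}; accept 1 not in set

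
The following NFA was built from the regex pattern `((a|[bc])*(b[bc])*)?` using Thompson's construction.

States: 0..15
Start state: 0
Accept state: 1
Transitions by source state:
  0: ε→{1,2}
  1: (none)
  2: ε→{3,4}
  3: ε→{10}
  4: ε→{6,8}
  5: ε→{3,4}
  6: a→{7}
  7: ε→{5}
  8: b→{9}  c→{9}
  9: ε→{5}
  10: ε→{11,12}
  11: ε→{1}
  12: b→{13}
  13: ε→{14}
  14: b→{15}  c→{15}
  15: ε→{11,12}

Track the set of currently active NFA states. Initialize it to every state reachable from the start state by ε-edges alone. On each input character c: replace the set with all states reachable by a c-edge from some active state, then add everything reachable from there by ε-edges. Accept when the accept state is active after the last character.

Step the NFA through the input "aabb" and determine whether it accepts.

S₀ = ε-closure({0}) = {0,1,2,3,4,6,8,10,11,12}
'a' @ 1: {1,3,4,5,6,7,8,10,11,12}  [accepting]
'a' @ 2: {1,3,4,5,6,7,8,10,11,12}  [accepting]
'b' @ 3: {1,3,4,5,6,8,9,10,11,12,13,14}  [accepting]
'b' @ 4: {1,3,4,5,6,8,9,10,11,12,13,14,15}  [accepting]
end set {1,3,4,5,6,8,9,10,11,12,13,14,15} — state 1 in

Answer: ACCEPT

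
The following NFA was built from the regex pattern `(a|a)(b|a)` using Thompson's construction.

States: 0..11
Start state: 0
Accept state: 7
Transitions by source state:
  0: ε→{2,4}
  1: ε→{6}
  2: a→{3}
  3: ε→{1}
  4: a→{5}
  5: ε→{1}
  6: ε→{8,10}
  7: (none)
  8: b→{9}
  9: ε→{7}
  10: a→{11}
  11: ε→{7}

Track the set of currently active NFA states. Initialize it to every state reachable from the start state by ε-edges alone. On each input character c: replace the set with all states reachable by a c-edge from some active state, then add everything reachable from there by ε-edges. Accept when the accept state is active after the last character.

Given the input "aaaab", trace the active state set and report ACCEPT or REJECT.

start: ε-closure({0}) = {0,2,4}
'a' @ 1: {1,3,5,6,8,10}
'a' @ 2: {7,11}  [accepting]
'a' @ 3: {}  — state set empty
rest 'ab' ignored (set empty)
end set {} — state 7 not in

Answer: REJECT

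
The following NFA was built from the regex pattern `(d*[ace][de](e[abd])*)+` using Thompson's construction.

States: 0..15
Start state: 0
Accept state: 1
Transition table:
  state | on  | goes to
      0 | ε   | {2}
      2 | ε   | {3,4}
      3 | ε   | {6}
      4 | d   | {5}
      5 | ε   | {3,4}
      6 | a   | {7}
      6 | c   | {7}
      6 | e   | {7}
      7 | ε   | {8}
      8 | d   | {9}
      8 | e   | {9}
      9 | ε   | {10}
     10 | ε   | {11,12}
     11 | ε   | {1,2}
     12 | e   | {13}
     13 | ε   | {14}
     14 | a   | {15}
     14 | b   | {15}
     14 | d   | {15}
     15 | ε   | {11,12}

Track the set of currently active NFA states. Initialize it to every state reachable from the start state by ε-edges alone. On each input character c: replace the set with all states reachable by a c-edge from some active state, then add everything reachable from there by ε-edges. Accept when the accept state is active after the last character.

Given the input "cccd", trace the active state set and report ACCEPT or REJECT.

Answer: REJECT

Steps:
initial (ε-close {0}): {0,2,3,4,6}
'c' @ 1: {7,8}
'c' @ 2: {}  — dead — no transitions
rest 'cd' ignored (set empty)
end set {} — state 1 not in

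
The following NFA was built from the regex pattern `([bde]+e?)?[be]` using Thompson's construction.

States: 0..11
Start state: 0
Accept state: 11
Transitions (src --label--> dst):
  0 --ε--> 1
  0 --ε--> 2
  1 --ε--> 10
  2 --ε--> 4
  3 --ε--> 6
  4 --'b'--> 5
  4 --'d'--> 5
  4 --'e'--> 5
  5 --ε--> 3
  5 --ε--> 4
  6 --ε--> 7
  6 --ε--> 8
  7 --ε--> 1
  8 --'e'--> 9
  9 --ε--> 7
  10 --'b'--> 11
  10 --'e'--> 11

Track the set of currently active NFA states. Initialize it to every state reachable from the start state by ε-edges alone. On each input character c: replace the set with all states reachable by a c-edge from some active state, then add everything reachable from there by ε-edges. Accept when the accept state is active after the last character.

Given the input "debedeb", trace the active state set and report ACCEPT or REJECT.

initial (ε-close {0}): {0,1,2,4,10}
'd' @ 1: {1,3,4,5,6,7,8,10}
'e' @ 2: {1,3,4,5,6,7,8,9,10,11}  ✓accept
'b' @ 3: {1,3,4,5,6,7,8,10,11}  ✓accept
'e' @ 4: {1,3,4,5,6,7,8,9,10,11}  ✓accept
'd' @ 5: {1,3,4,5,6,7,8,10}
'e' @ 6: {1,3,4,5,6,7,8,9,10,11}  ✓accept
'b' @ 7: {1,3,4,5,6,7,8,10,11}  ✓accept
after full input: {1,3,4,5,6,7,8,10,11}  (accept=11 in)

Answer: ACCEPT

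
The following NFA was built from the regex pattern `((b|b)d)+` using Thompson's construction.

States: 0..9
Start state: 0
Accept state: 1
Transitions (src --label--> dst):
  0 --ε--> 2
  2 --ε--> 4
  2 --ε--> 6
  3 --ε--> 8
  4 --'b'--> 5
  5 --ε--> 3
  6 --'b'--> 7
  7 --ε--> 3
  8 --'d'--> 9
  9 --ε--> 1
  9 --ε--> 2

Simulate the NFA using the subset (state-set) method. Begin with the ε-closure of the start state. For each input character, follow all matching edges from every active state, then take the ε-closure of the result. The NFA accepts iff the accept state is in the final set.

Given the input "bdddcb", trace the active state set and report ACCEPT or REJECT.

S₀ = ε-closure({0}) = {0,2,4,6}
'b' @ 1: {3,5,7,8}
'd' @ 2: {1,2,4,6,9}  ✓accept
'd' @ 3: {}  — state set empty
rest 'dcb' ignored (set empty)
end set {} — state 1 not in

Answer: REJECT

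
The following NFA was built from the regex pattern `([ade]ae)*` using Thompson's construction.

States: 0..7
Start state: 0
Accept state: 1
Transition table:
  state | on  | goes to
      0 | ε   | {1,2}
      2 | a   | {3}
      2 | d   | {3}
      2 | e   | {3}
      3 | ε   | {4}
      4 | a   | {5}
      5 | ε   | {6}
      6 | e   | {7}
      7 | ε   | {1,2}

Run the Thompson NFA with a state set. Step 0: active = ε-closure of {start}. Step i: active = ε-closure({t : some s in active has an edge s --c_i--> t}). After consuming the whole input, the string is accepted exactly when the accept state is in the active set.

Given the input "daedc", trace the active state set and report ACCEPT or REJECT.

start: ε-closure({0}) = {0,1,2}
'd' @ 1: {3,4}
'a' @ 2: {5,6}
'e' @ 3: {1,2,7}  [accepting]
'd' @ 4: {3,4}
'c' @ 5: {}  — dead — no transitions
end set {} — state 1 not in

Answer: REJECT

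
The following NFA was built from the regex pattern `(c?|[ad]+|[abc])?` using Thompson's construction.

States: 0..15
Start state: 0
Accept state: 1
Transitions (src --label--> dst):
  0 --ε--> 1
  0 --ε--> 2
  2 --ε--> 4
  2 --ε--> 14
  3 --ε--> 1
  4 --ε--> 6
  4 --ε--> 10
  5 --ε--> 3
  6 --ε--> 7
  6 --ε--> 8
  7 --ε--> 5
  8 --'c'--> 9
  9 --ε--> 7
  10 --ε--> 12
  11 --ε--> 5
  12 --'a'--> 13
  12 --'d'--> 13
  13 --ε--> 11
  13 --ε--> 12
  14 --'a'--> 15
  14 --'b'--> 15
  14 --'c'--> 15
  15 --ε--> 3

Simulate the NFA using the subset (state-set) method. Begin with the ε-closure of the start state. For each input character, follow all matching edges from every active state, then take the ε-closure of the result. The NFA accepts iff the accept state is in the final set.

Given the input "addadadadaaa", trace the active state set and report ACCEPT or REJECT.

Answer: ACCEPT

Steps:
initial (ε-close {0}): {0,1,2,3,4,5,6,7,8,10,12,14}
'a' @ 1: {1,3,5,11,12,13,15}  (accept∈set)
'd' @ 2: {1,3,5,11,12,13}  (accept∈set)
'd' @ 3: {1,3,5,11,12,13}  (accept∈set)
'a' @ 4: {1,3,5,11,12,13}  (accept∈set)
'd' @ 5: {1,3,5,11,12,13}  (accept∈set)
'a' @ 6: {1,3,5,11,12,13}  (accept∈set)
'd' @ 7: {1,3,5,11,12,13}  (accept∈set)
'a' @ 8: {1,3,5,11,12,13}  (accept∈set)
'd' @ 9: {1,3,5,11,12,13}  (accept∈set)
'a' @ 10: {1,3,5,11,12,13}  (accept∈set)
'a' @ 11: {1,3,5,11,12,13}  (accept∈set)
'a' @ 12: {1,3,5,11,12,13}  (accept∈set)
after full input: {1,3,5,11,12,13}  (accept=1 in)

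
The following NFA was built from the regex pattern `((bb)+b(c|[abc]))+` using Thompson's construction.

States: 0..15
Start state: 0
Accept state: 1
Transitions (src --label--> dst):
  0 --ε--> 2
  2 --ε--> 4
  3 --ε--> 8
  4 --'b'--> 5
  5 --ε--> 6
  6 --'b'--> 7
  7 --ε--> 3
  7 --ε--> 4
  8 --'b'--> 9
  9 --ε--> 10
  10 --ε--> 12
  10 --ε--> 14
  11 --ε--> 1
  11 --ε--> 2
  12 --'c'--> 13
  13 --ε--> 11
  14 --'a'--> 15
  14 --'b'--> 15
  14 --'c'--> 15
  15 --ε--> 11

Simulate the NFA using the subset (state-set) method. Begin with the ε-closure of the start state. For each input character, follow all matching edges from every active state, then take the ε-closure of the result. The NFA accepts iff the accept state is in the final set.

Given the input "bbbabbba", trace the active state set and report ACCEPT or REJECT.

Answer: ACCEPT

Steps:
start: ε-closure({0}) = {0,2,4}
'b' @ 1: {5,6}
'b' @ 2: {3,4,7,8}
'b' @ 3: {5,6,9,10,12,14}
'a' @ 4: {1,2,4,11,15}  ✓accept
'b' @ 5: {5,6}
'b' @ 6: {3,4,7,8}
'b' @ 7: {5,6,9,10,12,14}
'a' @ 8: {1,2,4,11,15}  ✓accept
end set {1,2,4,11,15} — state 1 in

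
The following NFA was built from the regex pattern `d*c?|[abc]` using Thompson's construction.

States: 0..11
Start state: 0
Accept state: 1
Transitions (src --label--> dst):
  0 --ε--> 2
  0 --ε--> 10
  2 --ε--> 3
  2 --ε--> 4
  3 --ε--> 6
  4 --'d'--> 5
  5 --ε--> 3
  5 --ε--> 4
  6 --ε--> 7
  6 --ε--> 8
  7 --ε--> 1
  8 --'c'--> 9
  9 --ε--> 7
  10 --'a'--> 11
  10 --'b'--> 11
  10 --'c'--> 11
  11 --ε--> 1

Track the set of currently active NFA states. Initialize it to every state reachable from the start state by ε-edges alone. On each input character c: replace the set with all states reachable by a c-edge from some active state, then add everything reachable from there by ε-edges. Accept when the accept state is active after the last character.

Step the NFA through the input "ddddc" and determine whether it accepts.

S₀ = ε-closure({0}) = {0,1,2,3,4,6,7,8,10}
'd' @ 1: {1,3,4,5,6,7,8}  [accepting]
'd' @ 2: {1,3,4,5,6,7,8}  [accepting]
'd' @ 3: {1,3,4,5,6,7,8}  [accepting]
'd' @ 4: {1,3,4,5,6,7,8}  [accepting]
'c' @ 5: {1,7,9}  [accepting]
final: {1,7,9}; accept 1 in set

Answer: ACCEPT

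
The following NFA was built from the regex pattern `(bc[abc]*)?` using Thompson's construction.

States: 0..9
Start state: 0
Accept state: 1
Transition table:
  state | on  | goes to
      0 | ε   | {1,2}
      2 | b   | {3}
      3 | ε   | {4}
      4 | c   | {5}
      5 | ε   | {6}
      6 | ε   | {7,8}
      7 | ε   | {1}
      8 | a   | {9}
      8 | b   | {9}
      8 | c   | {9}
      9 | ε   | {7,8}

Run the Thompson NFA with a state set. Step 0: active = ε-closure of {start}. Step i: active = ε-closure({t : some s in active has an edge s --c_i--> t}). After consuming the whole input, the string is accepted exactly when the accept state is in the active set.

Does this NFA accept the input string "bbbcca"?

S₀ = ε-closure({0}) = {0,1,2}
'b' @ 1: {3,4}
'b' @ 2: {}  — dead — no transitions
rest 'bcca' ignored (set empty)
after full input: {}  (accept=1 not in)

Answer: REJECT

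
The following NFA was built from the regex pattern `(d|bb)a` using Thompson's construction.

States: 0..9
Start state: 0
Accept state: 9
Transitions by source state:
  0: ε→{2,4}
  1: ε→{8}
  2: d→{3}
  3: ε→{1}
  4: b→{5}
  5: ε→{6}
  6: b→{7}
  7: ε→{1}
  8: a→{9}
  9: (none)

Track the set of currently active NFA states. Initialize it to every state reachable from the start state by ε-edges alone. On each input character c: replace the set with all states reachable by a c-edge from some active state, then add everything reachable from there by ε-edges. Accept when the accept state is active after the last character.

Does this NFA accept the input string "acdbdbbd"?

start: ε-closure({0}) = {0,2,4}
'a' @ 1: {}  — state set empty
rest 'cdbdbbd' ignored (set empty)
final: {}; accept 9 not in set

Answer: REJECT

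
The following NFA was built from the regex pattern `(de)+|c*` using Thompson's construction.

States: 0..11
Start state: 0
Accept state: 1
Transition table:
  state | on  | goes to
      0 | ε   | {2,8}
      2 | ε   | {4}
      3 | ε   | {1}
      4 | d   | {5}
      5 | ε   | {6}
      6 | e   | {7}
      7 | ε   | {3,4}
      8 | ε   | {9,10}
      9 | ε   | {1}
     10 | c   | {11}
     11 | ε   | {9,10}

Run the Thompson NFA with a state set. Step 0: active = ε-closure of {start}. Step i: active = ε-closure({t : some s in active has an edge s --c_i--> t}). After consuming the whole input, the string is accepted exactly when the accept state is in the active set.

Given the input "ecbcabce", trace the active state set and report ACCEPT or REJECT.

Answer: REJECT

Trace:
initial (ε-close {0}): {0,1,2,4,8,9,10}
'e' @ 1: {}  — dead — no transitions
rest 'cbcabce' ignored (set empty)
end set {} — state 1 not in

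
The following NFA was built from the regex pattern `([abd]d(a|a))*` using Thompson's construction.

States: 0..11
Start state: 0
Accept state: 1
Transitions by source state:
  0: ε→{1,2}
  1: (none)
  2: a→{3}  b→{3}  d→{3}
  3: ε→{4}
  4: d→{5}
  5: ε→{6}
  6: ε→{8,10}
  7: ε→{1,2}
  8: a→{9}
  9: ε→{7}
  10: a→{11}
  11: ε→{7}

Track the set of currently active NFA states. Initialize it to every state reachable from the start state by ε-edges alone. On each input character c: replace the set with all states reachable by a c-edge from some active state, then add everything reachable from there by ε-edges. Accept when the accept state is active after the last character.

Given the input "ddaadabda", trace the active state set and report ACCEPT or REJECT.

S₀ = ε-closure({0}) = {0,1,2}
'd' @ 1: {3,4}
'd' @ 2: {5,6,8,10}
'a' @ 3: {1,2,7,9,11}  ✓accept
'a' @ 4: {3,4}
'd' @ 5: {5,6,8,10}
'a' @ 6: {1,2,7,9,11}  ✓accept
'b' @ 7: {3,4}
'd' @ 8: {5,6,8,10}
'a' @ 9: {1,2,7,9,11}  ✓accept
after full input: {1,2,7,9,11}  (accept=1 in)

Answer: ACCEPT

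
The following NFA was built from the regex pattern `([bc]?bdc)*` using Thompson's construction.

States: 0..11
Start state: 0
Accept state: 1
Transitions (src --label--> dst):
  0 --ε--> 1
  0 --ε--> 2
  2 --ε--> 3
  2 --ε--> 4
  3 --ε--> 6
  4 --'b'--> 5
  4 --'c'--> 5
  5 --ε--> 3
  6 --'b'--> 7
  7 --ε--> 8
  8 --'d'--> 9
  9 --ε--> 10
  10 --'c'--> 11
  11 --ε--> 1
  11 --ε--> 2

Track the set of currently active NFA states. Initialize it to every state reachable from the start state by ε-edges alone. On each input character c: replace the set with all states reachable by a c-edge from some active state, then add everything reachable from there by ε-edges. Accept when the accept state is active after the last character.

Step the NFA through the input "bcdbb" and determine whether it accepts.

Answer: REJECT

Trace:
S₀ = ε-closure({0}) = {0,1,2,3,4,6}
'b' @ 1: {3,5,6,7,8}
'c' @ 2: {}  — dead — no transitions
rest 'dbb' ignored (set empty)
end set {} — state 1 not in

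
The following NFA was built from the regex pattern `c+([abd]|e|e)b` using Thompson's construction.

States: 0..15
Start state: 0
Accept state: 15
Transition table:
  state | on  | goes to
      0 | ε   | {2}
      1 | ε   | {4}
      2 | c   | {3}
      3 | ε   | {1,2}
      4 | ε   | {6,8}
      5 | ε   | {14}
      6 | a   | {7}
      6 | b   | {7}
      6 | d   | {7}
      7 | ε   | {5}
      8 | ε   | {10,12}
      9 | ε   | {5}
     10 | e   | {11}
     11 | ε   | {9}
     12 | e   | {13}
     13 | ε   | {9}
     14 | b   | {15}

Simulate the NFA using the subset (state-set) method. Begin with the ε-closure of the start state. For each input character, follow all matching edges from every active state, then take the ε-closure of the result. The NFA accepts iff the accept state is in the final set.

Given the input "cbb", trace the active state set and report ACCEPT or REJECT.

Answer: ACCEPT

Trace:
S₀ = ε-closure({0}) = {0,2}
'c' @ 1: {1,2,3,4,6,8,10,12}
'b' @ 2: {5,7,14}
'b' @ 3: {15}  [accepting]
after full input: {15}  (accept=15 in)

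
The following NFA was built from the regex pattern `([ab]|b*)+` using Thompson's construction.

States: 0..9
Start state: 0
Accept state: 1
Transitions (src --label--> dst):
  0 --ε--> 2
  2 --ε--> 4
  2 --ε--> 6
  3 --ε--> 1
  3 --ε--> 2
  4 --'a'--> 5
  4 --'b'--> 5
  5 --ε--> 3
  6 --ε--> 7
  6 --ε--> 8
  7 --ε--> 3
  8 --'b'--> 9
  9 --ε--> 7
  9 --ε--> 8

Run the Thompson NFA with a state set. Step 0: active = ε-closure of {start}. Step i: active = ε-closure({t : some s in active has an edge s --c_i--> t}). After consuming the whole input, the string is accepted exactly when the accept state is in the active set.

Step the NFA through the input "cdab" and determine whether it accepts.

Answer: REJECT

Derivation:
S₀ = ε-closure({0}) = {0,1,2,3,4,6,7,8}
'c' @ 1: {}  — state set empty
rest 'dab' ignored (set empty)
final: {}; accept 1 not in set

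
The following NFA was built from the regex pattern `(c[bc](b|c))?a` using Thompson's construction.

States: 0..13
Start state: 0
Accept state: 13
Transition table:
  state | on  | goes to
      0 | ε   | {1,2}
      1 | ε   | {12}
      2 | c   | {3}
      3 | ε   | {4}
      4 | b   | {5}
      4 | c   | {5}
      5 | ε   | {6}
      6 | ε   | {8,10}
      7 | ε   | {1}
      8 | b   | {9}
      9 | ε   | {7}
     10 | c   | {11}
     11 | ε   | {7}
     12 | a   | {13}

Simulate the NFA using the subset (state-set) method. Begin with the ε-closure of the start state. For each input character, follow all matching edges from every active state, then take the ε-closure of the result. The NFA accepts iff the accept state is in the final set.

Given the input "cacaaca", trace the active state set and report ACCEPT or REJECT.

S₀ = ε-closure({0}) = {0,1,2,12}
'c' @ 1: {3,4}
'a' @ 2: {}  — dead — no transitions
rest 'caaca' ignored (set empty)
final: {}; accept 13 not in set

Answer: REJECT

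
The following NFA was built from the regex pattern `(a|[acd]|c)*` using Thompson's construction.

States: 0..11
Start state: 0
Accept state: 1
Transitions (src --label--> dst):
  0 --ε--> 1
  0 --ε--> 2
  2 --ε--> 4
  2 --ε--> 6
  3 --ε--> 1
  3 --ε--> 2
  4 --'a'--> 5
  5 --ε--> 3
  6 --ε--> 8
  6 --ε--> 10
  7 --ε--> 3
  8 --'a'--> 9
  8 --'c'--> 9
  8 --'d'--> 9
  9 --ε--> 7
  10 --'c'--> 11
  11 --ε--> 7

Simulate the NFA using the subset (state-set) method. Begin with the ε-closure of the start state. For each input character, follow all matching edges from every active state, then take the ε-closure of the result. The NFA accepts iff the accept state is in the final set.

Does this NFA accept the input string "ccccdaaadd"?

S₀ = ε-closure({0}) = {0,1,2,4,6,8,10}
'c' @ 1: {1,2,3,4,6,7,8,9,10,11}  (accept∈set)
'c' @ 2: {1,2,3,4,6,7,8,9,10,11}  (accept∈set)
'c' @ 3: {1,2,3,4,6,7,8,9,10,11}  (accept∈set)
'c' @ 4: {1,2,3,4,6,7,8,9,10,11}  (accept∈set)
'd' @ 5: {1,2,3,4,6,7,8,9,10}  (accept∈set)
'a' @ 6: {1,2,3,4,5,6,7,8,9,10}  (accept∈set)
'a' @ 7: {1,2,3,4,5,6,7,8,9,10}  (accept∈set)
'a' @ 8: {1,2,3,4,5,6,7,8,9,10}  (accept∈set)
'd' @ 9: {1,2,3,4,6,7,8,9,10}  (accept∈set)
'd' @ 10: {1,2,3,4,6,7,8,9,10}  (accept∈set)
end set {1,2,3,4,6,7,8,9,10} — state 1 in

Answer: ACCEPT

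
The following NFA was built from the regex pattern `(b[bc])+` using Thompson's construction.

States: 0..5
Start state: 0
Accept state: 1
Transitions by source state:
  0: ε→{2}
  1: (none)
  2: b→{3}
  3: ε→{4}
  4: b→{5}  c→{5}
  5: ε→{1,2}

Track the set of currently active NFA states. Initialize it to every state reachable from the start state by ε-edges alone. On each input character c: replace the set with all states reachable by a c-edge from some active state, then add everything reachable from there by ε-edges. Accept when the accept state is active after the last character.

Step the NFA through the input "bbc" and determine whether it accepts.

start: ε-closure({0}) = {0,2}
'b' @ 1: {3,4}
'b' @ 2: {1,2,5}  ✓accept
'c' @ 3: {}  — state set empty
final: {}; accept 1 not in set

Answer: REJECT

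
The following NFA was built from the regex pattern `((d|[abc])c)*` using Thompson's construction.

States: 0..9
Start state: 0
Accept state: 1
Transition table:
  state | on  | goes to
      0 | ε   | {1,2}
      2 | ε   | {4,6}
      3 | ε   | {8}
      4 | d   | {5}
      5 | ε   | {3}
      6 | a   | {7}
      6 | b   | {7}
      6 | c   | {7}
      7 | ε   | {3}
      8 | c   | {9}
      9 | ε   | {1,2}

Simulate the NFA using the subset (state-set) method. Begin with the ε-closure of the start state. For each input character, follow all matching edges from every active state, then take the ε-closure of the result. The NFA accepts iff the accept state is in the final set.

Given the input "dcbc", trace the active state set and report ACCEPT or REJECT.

Answer: ACCEPT

Steps:
start: ε-closure({0}) = {0,1,2,4,6}
'd' @ 1: {3,5,8}
'c' @ 2: {1,2,4,6,9}  ✓accept
'b' @ 3: {3,7,8}
'c' @ 4: {1,2,4,6,9}  ✓accept
end set {1,2,4,6,9} — state 1 in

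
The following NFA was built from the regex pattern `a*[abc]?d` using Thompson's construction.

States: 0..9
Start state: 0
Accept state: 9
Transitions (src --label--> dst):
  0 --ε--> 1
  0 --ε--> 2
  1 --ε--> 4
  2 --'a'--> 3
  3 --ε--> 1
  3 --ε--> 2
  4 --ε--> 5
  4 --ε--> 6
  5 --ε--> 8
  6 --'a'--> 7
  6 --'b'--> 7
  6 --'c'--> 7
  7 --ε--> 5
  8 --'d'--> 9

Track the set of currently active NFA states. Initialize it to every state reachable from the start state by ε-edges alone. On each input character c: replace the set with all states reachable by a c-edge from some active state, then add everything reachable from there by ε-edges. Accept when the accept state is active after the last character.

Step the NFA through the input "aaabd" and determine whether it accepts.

S₀ = ε-closure({0}) = {0,1,2,4,5,6,8}
'a' @ 1: {1,2,3,4,5,6,7,8}
'a' @ 2: {1,2,3,4,5,6,7,8}
'a' @ 3: {1,2,3,4,5,6,7,8}
'b' @ 4: {5,7,8}
'd' @ 5: {9}  (accept∈set)
end set {9} — state 9 in

Answer: ACCEPT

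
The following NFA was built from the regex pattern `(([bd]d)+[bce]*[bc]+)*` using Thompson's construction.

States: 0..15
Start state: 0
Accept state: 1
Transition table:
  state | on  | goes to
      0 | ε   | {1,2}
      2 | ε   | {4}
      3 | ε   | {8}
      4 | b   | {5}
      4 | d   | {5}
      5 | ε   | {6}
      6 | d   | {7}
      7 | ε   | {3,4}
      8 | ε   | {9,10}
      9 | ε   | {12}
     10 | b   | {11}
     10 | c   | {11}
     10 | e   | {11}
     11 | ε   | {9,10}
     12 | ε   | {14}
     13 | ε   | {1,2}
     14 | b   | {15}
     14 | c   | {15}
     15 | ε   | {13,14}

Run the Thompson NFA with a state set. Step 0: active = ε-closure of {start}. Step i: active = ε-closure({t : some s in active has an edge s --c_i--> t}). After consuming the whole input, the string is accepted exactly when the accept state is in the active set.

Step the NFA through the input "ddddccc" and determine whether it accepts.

Answer: ACCEPT

Trace:
S₀ = ε-closure({0}) = {0,1,2,4}
'd' @ 1: {5,6}
'd' @ 2: {3,4,7,8,9,10,12,14}
'd' @ 3: {5,6}
'd' @ 4: {3,4,7,8,9,10,12,14}
'c' @ 5: {1,2,4,9,10,11,12,13,14,15}  (accept∈set)
'c' @ 6: {1,2,4,9,10,11,12,13,14,15}  (accept∈set)
'c' @ 7: {1,2,4,9,10,11,12,13,14,15}  (accept∈set)
after full input: {1,2,4,9,10,11,12,13,14,15}  (accept=1 in)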